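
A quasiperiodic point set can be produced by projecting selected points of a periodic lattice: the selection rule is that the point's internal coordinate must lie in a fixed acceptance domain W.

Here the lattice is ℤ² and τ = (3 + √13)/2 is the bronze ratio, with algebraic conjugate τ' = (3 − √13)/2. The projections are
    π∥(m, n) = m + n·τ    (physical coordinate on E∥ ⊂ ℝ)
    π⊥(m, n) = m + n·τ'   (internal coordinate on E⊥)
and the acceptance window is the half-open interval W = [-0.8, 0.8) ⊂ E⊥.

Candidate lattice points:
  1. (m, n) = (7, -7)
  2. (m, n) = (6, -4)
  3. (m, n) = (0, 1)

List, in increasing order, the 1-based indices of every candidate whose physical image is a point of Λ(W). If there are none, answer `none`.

3

Numerically τ ≈ 3.3028 and τ' = −1/τ ≈ -0.3028.
candidate 1: (m,n)=(7,-7) → π∥ = 7-7·τ ≈ -16.1194, π⊥ = 7-7·τ' ≈ 9.1194 ∉ [-0.8, 0.8) ⇒ out
candidate 2: (m,n)=(6,-4) → π∥ = 6-4·τ ≈ -7.2111, π⊥ = 6-4·τ' ≈ 7.2111 ∉ [-0.8, 0.8) ⇒ out
candidate 3: (m,n)=(0,1) → π∥ = 0+1·τ ≈ 3.3028, π⊥ = 0+1·τ' ≈ -0.3028 ∈ [-0.8, 0.8) ⇒ IN Λ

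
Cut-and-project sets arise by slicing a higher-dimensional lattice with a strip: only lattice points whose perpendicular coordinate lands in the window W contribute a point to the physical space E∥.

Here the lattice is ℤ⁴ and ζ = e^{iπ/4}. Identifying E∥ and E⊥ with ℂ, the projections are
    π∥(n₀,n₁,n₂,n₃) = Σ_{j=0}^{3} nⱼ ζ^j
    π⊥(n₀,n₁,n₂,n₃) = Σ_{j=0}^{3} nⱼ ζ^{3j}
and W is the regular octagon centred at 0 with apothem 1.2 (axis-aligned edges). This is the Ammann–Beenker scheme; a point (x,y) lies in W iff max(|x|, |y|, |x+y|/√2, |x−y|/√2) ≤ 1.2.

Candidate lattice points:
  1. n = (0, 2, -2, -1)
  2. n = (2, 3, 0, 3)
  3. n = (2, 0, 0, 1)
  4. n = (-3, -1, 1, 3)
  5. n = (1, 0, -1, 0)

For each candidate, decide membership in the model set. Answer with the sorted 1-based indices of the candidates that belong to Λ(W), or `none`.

4

π⊥(n) = n₀ + n₁ζ³ + n₂ζ⁶ + n₃ζ⁹ where ζ = e^{iπ/4}.
candidate 1: n = (0, 2, -2, -1) → π⊥ ≈ (-2.1213, +2.7071); max(|x|,|y|,|x±y|/√2) = 3.4142 > 1.2 ⇒ ∉ W
candidate 2: n = (2, 3, 0, 3) → π⊥ ≈ (+2.0000, +4.2426); max(|x|,|y|,|x±y|/√2) = 4.4142 > 1.2 ⇒ ∉ W
candidate 3: n = (2, 0, 0, 1) → π⊥ ≈ (+2.7071, +0.7071); max(|x|,|y|,|x±y|/√2) = 2.7071 > 1.2 ⇒ ∉ W
candidate 4: n = (-3, -1, 1, 3) → π⊥ ≈ (-0.1716, +0.4142); max(|x|,|y|,|x±y|/√2) = 0.4142 ≤ 1.2 ⇒ ∈ W
candidate 5: n = (1, 0, -1, 0) → π⊥ ≈ (+1.0000, +1.0000); max(|x|,|y|,|x±y|/√2) = 1.4142 > 1.2 ⇒ ∉ W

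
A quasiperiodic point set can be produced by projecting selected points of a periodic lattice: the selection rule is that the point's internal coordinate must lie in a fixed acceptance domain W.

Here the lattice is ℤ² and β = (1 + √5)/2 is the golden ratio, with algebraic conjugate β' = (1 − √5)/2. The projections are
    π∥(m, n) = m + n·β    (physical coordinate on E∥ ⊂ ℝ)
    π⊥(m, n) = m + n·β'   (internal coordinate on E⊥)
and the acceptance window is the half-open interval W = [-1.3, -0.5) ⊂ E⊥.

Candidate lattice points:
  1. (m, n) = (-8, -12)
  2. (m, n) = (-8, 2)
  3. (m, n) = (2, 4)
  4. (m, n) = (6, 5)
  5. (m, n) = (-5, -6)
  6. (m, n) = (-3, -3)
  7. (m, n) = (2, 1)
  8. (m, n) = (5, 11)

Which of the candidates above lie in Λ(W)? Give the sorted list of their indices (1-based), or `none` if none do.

1, 5, 6

Compute β' = (1−√5)/2 = -0.618034, so π⊥(m,n) = m -0.618034·n.
candidate 1: (m,n)=(-8,-12) → π∥ = -8-12·β ≈ -27.416408, π⊥ = -8-12·β' ≈ -0.583592 ∈ [-1.3, -0.5) ⇒ IN Λ
candidate 2: (m,n)=(-8,2) → π∥ = -8+2·β ≈ -4.763932, π⊥ = -8+2·β' ≈ -9.236068 ∉ [-1.3, -0.5) ⇒ out
candidate 3: (m,n)=(2,4) → π∥ = 2+4·β ≈ 8.472136, π⊥ = 2+4·β' ≈ -0.472136 ∉ [-1.3, -0.5) ⇒ out
candidate 4: (m,n)=(6,5) → π∥ = 6+5·β ≈ 14.090170, π⊥ = 6+5·β' ≈ 2.909830 ∉ [-1.3, -0.5) ⇒ out
candidate 5: (m,n)=(-5,-6) → π∥ = -5-6·β ≈ -14.708204, π⊥ = -5-6·β' ≈ -1.291796 ∈ [-1.3, -0.5) ⇒ IN Λ
candidate 6: (m,n)=(-3,-3) → π∥ = -3-3·β ≈ -7.854102, π⊥ = -3-3·β' ≈ -1.145898 ∈ [-1.3, -0.5) ⇒ IN Λ
candidate 7: (m,n)=(2,1) → π∥ = 2+1·β ≈ 3.618034, π⊥ = 2+1·β' ≈ 1.381966 ∉ [-1.3, -0.5) ⇒ out
candidate 8: (m,n)=(5,11) → π∥ = 5+11·β ≈ 22.798374, π⊥ = 5+11·β' ≈ -1.798374 ∉ [-1.3, -0.5) ⇒ out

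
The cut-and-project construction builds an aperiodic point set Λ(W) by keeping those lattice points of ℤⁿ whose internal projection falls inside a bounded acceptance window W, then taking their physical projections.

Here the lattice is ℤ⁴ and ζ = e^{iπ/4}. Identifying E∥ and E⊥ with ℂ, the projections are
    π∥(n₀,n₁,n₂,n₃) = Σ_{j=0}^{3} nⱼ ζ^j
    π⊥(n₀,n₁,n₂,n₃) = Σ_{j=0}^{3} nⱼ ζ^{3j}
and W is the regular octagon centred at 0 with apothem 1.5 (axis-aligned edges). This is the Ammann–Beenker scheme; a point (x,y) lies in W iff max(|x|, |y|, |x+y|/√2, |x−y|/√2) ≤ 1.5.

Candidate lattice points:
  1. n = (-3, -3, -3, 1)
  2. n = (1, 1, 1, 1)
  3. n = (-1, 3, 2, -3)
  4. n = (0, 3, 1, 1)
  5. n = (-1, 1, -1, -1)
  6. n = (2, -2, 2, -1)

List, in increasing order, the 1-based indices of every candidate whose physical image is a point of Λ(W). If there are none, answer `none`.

2

Internal map: ζ^{3j} for j=0..3 gives (1,0), (−√2/2,√2/2), (0,−1), (√2/2,√2/2).
candidate 1: n = (-3, -3, -3, 1) → π⊥ ≈ (-0.171573, +1.585786); max(|x|,|y|,|x±y|/√2) = 1.585786 > 1.5 ⇒ ∉ W
candidate 2: n = (1, 1, 1, 1) → π⊥ ≈ (+1.000000, +0.414214); max(|x|,|y|,|x±y|/√2) = 1.000000 ≤ 1.5 ⇒ ∈ W
candidate 3: n = (-1, 3, 2, -3) → π⊥ ≈ (-5.242641, -2.000000); max(|x|,|y|,|x±y|/√2) = 5.242641 > 1.5 ⇒ ∉ W
candidate 4: n = (0, 3, 1, 1) → π⊥ ≈ (-1.414214, +1.828427); max(|x|,|y|,|x±y|/√2) = 2.292893 > 1.5 ⇒ ∉ W
candidate 5: n = (-1, 1, -1, -1) → π⊥ ≈ (-2.414214, +1.000000); max(|x|,|y|,|x±y|/√2) = 2.414214 > 1.5 ⇒ ∉ W
candidate 6: n = (2, -2, 2, -1) → π⊥ ≈ (+2.707107, -4.121320); max(|x|,|y|,|x±y|/√2) = 4.828427 > 1.5 ⇒ ∉ W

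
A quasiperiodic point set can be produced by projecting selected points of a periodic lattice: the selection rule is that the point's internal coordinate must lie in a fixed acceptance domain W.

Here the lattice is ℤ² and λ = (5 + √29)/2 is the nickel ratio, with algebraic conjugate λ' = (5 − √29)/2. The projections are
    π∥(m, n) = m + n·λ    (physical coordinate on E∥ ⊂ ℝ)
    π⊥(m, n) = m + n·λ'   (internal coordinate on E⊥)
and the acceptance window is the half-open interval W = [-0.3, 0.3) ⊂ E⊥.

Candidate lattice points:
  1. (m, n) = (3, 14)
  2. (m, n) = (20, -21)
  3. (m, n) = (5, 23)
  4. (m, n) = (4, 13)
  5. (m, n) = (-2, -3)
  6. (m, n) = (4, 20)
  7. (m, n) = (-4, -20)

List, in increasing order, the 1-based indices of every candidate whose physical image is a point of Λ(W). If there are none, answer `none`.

6, 7

λ' = (5−√29)/2 ≈ -0.192582.
[1] lift (3,14): star map gives 0.303846; window check -0.3 ≤ 0.303846 < 0.3 is false → out
[2] lift (20,-21): star map gives 24.044230; window check -0.3 ≤ 24.044230 < 0.3 is false → out
[3] lift (5,23): star map gives 0.570605; window check -0.3 ≤ 0.570605 < 0.3 is false → out
[4] lift (4,13): star map gives 1.496429; window check -0.3 ≤ 1.496429 < 0.3 is false → out
[5] lift (-2,-3): star map gives -1.422253; window check -0.3 ≤ -1.422253 < 0.3 is false → out
[6] lift (4,20): star map gives 0.148352; window check -0.3 ≤ 0.148352 < 0.3 is true → IN Λ
[7] lift (-4,-20): star map gives -0.148352; window check -0.3 ≤ -0.148352 < 0.3 is true → IN Λ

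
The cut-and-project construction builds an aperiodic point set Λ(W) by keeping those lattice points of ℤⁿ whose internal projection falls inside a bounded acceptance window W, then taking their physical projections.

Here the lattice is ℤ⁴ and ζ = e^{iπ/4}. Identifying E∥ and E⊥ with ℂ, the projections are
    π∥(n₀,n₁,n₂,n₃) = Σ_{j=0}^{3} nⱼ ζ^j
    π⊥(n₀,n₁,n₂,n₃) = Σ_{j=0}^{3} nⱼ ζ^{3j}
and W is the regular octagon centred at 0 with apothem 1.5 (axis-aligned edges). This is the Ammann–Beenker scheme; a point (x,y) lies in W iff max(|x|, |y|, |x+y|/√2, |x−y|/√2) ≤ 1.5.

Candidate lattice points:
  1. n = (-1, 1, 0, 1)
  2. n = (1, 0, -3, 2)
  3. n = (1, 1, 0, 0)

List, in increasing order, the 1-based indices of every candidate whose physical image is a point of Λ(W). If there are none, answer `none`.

3

π⊥(n) = n₀ + n₁ζ³ + n₂ζ⁶ + n₃ζ⁹ where ζ = e^{iπ/4}.
candidate 1: n = (-1, 1, 0, 1) → π⊥ ≈ (-1.00000, +1.41421); max(|x|,|y|,|x±y|/√2) = 1.70711 > 1.5 ⇒ ∉ W
candidate 2: n = (1, 0, -3, 2) → π⊥ ≈ (+2.41421, +4.41421); max(|x|,|y|,|x±y|/√2) = 4.82843 > 1.5 ⇒ ∉ W
candidate 3: n = (1, 1, 0, 0) → π⊥ ≈ (+0.29289, +0.70711); max(|x|,|y|,|x±y|/√2) = 0.70711 ≤ 1.5 ⇒ ∈ W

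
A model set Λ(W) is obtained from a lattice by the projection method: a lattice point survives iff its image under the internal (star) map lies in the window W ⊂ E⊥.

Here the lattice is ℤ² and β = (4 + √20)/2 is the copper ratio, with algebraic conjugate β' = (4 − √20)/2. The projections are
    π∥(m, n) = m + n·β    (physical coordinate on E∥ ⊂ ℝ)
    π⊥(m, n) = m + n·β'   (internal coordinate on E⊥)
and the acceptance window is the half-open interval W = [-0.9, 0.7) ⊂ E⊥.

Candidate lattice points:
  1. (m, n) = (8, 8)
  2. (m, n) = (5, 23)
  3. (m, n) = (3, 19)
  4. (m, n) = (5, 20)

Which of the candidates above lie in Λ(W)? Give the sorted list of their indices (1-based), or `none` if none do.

2, 4

Numerically β ≈ 4.2361 and β' = −1/β ≈ -0.2361.
candidate 1: (m,n)=(8,8) → π∥ = 8+8·β ≈ 41.8885, π⊥ = 8+8·β' ≈ 6.1115 ∉ [-0.9, 0.7) ⇒ out
candidate 2: (m,n)=(5,23) → π∥ = 5+23·β ≈ 102.4296, π⊥ = 5+23·β' ≈ -0.4296 ∈ [-0.9, 0.7) ⇒ IN Λ
candidate 3: (m,n)=(3,19) → π∥ = 3+19·β ≈ 83.4853, π⊥ = 3+19·β' ≈ -1.4853 ∉ [-0.9, 0.7) ⇒ out
candidate 4: (m,n)=(5,20) → π∥ = 5+20·β ≈ 89.7214, π⊥ = 5+20·β' ≈ 0.2786 ∈ [-0.9, 0.7) ⇒ IN Λ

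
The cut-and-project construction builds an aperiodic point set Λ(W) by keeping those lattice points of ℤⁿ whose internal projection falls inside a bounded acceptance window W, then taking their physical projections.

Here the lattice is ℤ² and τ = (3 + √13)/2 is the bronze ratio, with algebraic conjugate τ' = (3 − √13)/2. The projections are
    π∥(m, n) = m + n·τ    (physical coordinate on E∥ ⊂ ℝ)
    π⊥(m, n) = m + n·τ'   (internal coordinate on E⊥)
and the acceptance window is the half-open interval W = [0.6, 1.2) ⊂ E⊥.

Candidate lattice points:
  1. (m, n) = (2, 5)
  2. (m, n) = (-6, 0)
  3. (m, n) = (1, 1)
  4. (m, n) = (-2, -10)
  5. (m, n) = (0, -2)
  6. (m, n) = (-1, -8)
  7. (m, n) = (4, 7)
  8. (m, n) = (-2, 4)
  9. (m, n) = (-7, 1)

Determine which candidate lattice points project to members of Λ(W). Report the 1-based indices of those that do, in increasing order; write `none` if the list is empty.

3, 4, 5

τ' = (3−√13)/2 ≈ -0.302776.
#1 (2,5): internal coord 2 + (5)·τ' = +0.486122; +0.486122 ∉ [0.6, 1.2) → out
#2 (-6,0): internal coord -6 + (0)·τ' = -6.000000; -6.000000 ∉ [0.6, 1.2) → out
#3 (1,1): internal coord 1 + (1)·τ' = +0.697224; +0.697224 ∈ [0.6, 1.2) → IN Λ
#4 (-2,-10): internal coord -2 + (-10)·τ' = +1.027756; +1.027756 ∈ [0.6, 1.2) → IN Λ
#5 (0,-2): internal coord 0 + (-2)·τ' = +0.605551; +0.605551 ∈ [0.6, 1.2) → IN Λ
#6 (-1,-8): internal coord -1 + (-8)·τ' = +1.422205; +1.422205 ∉ [0.6, 1.2) → out
#7 (4,7): internal coord 4 + (7)·τ' = +1.880571; +1.880571 ∉ [0.6, 1.2) → out
#8 (-2,4): internal coord -2 + (4)·τ' = -3.211103; -3.211103 ∉ [0.6, 1.2) → out
#9 (-7,1): internal coord -7 + (1)·τ' = -7.302776; -7.302776 ∉ [0.6, 1.2) → out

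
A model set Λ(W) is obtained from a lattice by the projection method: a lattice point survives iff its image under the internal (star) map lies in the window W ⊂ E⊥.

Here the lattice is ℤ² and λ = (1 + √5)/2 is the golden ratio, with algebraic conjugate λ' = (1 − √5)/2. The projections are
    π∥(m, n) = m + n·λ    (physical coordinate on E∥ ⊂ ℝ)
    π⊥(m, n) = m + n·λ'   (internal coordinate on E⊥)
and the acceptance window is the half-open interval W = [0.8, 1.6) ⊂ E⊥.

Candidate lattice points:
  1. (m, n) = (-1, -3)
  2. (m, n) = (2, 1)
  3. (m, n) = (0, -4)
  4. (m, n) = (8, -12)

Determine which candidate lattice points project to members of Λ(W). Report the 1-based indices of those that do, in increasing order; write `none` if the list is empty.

λ' = (1−√5)/2 ≈ -0.6180.
candidate 1: (m,n)=(-1,-3) → π∥ = -1-3·λ ≈ -5.8541, π⊥ = -1-3·λ' ≈ 0.8541 ∈ [0.8, 1.6) ⇒ IN Λ
candidate 2: (m,n)=(2,1) → π∥ = 2+1·λ ≈ 3.6180, π⊥ = 2+1·λ' ≈ 1.3820 ∈ [0.8, 1.6) ⇒ IN Λ
candidate 3: (m,n)=(0,-4) → π∥ = 0-4·λ ≈ -6.4721, π⊥ = 0-4·λ' ≈ 2.4721 ∉ [0.8, 1.6) ⇒ out
candidate 4: (m,n)=(8,-12) → π∥ = 8-12·λ ≈ -11.4164, π⊥ = 8-12·λ' ≈ 15.4164 ∉ [0.8, 1.6) ⇒ out

1, 2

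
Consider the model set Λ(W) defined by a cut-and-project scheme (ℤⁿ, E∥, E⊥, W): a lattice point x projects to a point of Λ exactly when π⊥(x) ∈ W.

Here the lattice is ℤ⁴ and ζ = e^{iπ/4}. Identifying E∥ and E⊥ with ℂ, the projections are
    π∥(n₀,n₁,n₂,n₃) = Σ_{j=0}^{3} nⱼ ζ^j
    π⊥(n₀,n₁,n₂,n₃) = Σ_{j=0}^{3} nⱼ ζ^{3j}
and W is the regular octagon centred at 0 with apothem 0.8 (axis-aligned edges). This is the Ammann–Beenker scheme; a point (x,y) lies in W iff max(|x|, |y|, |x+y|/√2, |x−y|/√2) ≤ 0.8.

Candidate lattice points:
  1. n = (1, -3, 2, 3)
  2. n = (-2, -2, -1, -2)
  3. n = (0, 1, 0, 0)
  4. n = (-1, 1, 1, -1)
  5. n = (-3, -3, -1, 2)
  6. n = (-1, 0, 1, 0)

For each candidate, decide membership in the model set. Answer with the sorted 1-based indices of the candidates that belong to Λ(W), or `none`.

π⊥(n) = n₀ + n₁ζ³ + n₂ζ⁶ + n₃ζ⁹ where ζ = e^{iπ/4}.
candidate 1: n = (1, -3, 2, 3) → π⊥ ≈ (+5.24264, -2.00000); max(|x|,|y|,|x±y|/√2) = 5.24264 > 0.8 ⇒ ∉ W
candidate 2: n = (-2, -2, -1, -2) → π⊥ ≈ (-2.00000, -1.82843); max(|x|,|y|,|x±y|/√2) = 2.70711 > 0.8 ⇒ ∉ W
candidate 3: n = (0, 1, 0, 0) → π⊥ ≈ (-0.70711, +0.70711); max(|x|,|y|,|x±y|/√2) = 1.00000 > 0.8 ⇒ ∉ W
candidate 4: n = (-1, 1, 1, -1) → π⊥ ≈ (-2.41421, -1.00000); max(|x|,|y|,|x±y|/√2) = 2.41421 > 0.8 ⇒ ∉ W
candidate 5: n = (-3, -3, -1, 2) → π⊥ ≈ (+0.53553, +0.29289); max(|x|,|y|,|x±y|/√2) = 0.58579 ≤ 0.8 ⇒ ∈ W
candidate 6: n = (-1, 0, 1, 0) → π⊥ ≈ (-1.00000, -1.00000); max(|x|,|y|,|x±y|/√2) = 1.41421 > 0.8 ⇒ ∉ W

5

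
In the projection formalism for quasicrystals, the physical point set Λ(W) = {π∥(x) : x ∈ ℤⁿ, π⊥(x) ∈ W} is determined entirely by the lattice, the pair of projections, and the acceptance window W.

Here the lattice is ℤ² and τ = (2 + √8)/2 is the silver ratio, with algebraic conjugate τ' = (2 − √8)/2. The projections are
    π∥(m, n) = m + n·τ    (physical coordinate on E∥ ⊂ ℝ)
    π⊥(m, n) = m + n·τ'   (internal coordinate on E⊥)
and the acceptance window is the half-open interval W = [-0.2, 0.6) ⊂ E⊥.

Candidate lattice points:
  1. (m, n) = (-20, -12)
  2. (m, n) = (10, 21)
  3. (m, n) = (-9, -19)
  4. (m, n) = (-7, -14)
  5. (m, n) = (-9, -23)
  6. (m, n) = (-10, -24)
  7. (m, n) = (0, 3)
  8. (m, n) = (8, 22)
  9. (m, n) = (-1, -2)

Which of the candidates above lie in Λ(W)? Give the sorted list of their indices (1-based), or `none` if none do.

Numerically τ ≈ 2.414214 and τ' = −1/τ ≈ -0.414214.
[1] lift (-20,-12): star map gives -15.029437; window check -0.2 ≤ -15.029437 < 0.6 is false → out
[2] lift (10,21): star map gives 1.301515; window check -0.2 ≤ 1.301515 < 0.6 is false → out
[3] lift (-9,-19): star map gives -1.129942; window check -0.2 ≤ -1.129942 < 0.6 is false → out
[4] lift (-7,-14): star map gives -1.201010; window check -0.2 ≤ -1.201010 < 0.6 is false → out
[5] lift (-9,-23): star map gives 0.526912; window check -0.2 ≤ 0.526912 < 0.6 is true → IN Λ
[6] lift (-10,-24): star map gives -0.058875; window check -0.2 ≤ -0.058875 < 0.6 is true → IN Λ
[7] lift (0,3): star map gives -1.242641; window check -0.2 ≤ -1.242641 < 0.6 is false → out
[8] lift (8,22): star map gives -1.112698; window check -0.2 ≤ -1.112698 < 0.6 is false → out
[9] lift (-1,-2): star map gives -0.171573; window check -0.2 ≤ -0.171573 < 0.6 is true → IN Λ

5, 6, 9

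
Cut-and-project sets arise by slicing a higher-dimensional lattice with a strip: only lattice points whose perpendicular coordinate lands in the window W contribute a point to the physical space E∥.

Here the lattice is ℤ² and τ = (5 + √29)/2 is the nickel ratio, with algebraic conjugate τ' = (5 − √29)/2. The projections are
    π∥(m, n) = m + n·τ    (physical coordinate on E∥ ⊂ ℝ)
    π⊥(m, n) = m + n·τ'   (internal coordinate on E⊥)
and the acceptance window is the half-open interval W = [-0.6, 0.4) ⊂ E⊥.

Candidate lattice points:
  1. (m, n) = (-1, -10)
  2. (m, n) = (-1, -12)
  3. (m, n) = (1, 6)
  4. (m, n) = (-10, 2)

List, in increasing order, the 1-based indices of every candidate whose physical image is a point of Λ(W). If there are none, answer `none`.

Compute τ' = (5−√29)/2 = -0.19258, so π⊥(m,n) = m -0.19258·n.
[1] lift (-1,-10): star map gives 0.92582; window check -0.6 ≤ 0.92582 < 0.4 is false → out
[2] lift (-1,-12): star map gives 1.31099; window check -0.6 ≤ 1.31099 < 0.4 is false → out
[3] lift (1,6): star map gives -0.15549; window check -0.6 ≤ -0.15549 < 0.4 is true → IN Λ
[4] lift (-10,2): star map gives -10.38516; window check -0.6 ≤ -10.38516 < 0.4 is false → out

3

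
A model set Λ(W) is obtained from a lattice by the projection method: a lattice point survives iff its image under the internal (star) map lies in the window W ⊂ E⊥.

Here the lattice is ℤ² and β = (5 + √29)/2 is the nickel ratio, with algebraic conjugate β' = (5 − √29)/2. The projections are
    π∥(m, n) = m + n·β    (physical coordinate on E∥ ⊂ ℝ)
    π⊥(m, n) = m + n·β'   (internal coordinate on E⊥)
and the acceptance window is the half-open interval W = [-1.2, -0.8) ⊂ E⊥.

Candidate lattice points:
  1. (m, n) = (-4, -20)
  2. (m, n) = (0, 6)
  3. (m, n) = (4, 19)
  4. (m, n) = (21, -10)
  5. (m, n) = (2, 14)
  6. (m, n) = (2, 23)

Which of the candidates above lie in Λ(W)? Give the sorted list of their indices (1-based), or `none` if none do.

2

Compute β' = (5−√29)/2 = -0.1926, so π⊥(m,n) = m -0.1926·n.
[1] lift (-4,-20): star map gives -0.1484; window check -1.2 ≤ -0.1484 < -0.8 is false → out
[2] lift (0,6): star map gives -1.1555; window check -1.2 ≤ -1.1555 < -0.8 is true → IN Λ
[3] lift (4,19): star map gives 0.3409; window check -1.2 ≤ 0.3409 < -0.8 is false → out
[4] lift (21,-10): star map gives 22.9258; window check -1.2 ≤ 22.9258 < -0.8 is false → out
[5] lift (2,14): star map gives -0.6962; window check -1.2 ≤ -0.6962 < -0.8 is false → out
[6] lift (2,23): star map gives -2.4294; window check -1.2 ≤ -2.4294 < -0.8 is false → out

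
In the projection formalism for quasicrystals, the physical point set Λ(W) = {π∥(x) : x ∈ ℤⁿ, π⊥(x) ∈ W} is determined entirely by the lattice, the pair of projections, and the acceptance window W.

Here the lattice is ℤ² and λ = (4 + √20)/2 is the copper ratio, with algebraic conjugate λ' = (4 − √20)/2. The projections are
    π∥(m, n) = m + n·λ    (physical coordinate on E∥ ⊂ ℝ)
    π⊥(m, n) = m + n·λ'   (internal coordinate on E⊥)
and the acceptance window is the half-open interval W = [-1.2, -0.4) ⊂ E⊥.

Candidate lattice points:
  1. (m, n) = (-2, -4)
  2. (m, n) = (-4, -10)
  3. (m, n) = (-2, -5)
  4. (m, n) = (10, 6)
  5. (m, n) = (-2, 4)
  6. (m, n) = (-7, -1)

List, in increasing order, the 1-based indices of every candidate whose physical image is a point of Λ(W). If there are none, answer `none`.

1, 3

Numerically λ ≈ 4.236068 and λ' = −1/λ ≈ -0.236068.
[1] lift (-2,-4): star map gives -1.055728; window check -1.2 ≤ -1.055728 < -0.4 is true → IN Λ
[2] lift (-4,-10): star map gives -1.639320; window check -1.2 ≤ -1.639320 < -0.4 is false → out
[3] lift (-2,-5): star map gives -0.819660; window check -1.2 ≤ -0.819660 < -0.4 is true → IN Λ
[4] lift (10,6): star map gives 8.583592; window check -1.2 ≤ 8.583592 < -0.4 is false → out
[5] lift (-2,4): star map gives -2.944272; window check -1.2 ≤ -2.944272 < -0.4 is false → out
[6] lift (-7,-1): star map gives -6.763932; window check -1.2 ≤ -6.763932 < -0.4 is false → out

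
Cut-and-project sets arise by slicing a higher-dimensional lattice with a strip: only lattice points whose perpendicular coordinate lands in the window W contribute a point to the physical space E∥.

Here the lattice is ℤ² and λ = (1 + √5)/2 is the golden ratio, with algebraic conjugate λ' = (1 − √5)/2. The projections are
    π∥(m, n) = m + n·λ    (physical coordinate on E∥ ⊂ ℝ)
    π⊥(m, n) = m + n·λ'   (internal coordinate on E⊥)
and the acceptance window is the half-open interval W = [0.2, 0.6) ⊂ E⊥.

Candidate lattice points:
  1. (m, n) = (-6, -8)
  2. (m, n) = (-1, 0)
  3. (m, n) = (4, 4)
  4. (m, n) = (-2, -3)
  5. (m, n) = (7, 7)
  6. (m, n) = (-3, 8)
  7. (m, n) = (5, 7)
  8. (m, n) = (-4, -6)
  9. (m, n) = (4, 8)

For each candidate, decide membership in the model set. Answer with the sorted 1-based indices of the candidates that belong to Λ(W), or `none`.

λ' = (1−√5)/2 ≈ -0.61803.
#1 (-6,-8): internal coord -6 + (-8)·λ' = -1.05573; -1.05573 ∉ [0.2, 0.6) → out
#2 (-1,0): internal coord -1 + (0)·λ' = -1.00000; -1.00000 ∉ [0.2, 0.6) → out
#3 (4,4): internal coord 4 + (4)·λ' = +1.52786; +1.52786 ∉ [0.2, 0.6) → out
#4 (-2,-3): internal coord -2 + (-3)·λ' = -0.14590; -0.14590 ∉ [0.2, 0.6) → out
#5 (7,7): internal coord 7 + (7)·λ' = +2.67376; +2.67376 ∉ [0.2, 0.6) → out
#6 (-3,8): internal coord -3 + (8)·λ' = -7.94427; -7.94427 ∉ [0.2, 0.6) → out
#7 (5,7): internal coord 5 + (7)·λ' = +0.67376; +0.67376 ∉ [0.2, 0.6) → out
#8 (-4,-6): internal coord -4 + (-6)·λ' = -0.29180; -0.29180 ∉ [0.2, 0.6) → out
#9 (4,8): internal coord 4 + (8)·λ' = -0.94427; -0.94427 ∉ [0.2, 0.6) → out

none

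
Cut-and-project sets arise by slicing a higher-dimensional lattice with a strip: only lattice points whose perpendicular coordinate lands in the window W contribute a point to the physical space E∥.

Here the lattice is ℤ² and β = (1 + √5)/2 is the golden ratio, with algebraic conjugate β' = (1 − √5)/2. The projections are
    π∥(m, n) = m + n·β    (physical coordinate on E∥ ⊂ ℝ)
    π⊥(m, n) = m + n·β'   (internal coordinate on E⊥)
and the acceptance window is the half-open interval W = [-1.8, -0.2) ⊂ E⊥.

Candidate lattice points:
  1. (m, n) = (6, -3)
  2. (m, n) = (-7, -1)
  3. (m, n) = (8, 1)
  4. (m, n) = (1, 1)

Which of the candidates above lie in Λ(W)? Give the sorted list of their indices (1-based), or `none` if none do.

none

Compute β' = (1−√5)/2 = -0.618034, so π⊥(m,n) = m -0.618034·n.
[1] lift (6,-3): star map gives 7.854102; window check -1.8 ≤ 7.854102 < -0.2 is false → out
[2] lift (-7,-1): star map gives -6.381966; window check -1.8 ≤ -6.381966 < -0.2 is false → out
[3] lift (8,1): star map gives 7.381966; window check -1.8 ≤ 7.381966 < -0.2 is false → out
[4] lift (1,1): star map gives 0.381966; window check -1.8 ≤ 0.381966 < -0.2 is false → out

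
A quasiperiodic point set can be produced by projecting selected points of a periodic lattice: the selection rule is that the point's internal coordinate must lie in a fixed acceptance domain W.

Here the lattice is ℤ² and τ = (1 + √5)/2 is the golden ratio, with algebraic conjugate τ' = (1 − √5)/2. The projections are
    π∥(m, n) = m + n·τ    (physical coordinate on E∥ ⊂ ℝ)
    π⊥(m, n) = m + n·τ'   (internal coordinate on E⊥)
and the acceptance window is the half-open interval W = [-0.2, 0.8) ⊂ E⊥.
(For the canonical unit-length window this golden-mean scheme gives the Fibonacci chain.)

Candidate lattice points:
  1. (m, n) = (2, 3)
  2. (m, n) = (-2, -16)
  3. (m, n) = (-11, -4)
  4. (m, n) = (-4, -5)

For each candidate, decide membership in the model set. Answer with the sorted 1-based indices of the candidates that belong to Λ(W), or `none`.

Numerically τ ≈ 1.6180 and τ' = −1/τ ≈ -0.6180.
[1] lift (2,3): star map gives 0.1459; window check -0.2 ≤ 0.1459 < 0.8 is true → IN Λ
[2] lift (-2,-16): star map gives 7.8885; window check -0.2 ≤ 7.8885 < 0.8 is false → out
[3] lift (-11,-4): star map gives -8.5279; window check -0.2 ≤ -8.5279 < 0.8 is false → out
[4] lift (-4,-5): star map gives -0.9098; window check -0.2 ≤ -0.9098 < 0.8 is false → out

1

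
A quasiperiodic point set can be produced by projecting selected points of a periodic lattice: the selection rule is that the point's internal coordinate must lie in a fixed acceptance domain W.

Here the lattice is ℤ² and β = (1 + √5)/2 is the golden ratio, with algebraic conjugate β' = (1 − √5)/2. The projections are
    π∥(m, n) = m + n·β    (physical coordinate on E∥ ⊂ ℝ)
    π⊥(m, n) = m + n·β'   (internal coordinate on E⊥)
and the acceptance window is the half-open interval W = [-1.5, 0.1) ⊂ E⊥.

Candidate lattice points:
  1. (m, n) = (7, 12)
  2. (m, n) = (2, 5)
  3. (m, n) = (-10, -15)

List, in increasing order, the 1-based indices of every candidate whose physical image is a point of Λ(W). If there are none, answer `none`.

1, 2, 3

β' = (1−√5)/2 ≈ -0.61803.
candidate 1: (m,n)=(7,12) → π∥ = 7+12·β ≈ 26.41641, π⊥ = 7+12·β' ≈ -0.41641 ∈ [-1.5, 0.1) ⇒ IN Λ
candidate 2: (m,n)=(2,5) → π∥ = 2+5·β ≈ 10.09017, π⊥ = 2+5·β' ≈ -1.09017 ∈ [-1.5, 0.1) ⇒ IN Λ
candidate 3: (m,n)=(-10,-15) → π∥ = -10-15·β ≈ -34.27051, π⊥ = -10-15·β' ≈ -0.72949 ∈ [-1.5, 0.1) ⇒ IN Λ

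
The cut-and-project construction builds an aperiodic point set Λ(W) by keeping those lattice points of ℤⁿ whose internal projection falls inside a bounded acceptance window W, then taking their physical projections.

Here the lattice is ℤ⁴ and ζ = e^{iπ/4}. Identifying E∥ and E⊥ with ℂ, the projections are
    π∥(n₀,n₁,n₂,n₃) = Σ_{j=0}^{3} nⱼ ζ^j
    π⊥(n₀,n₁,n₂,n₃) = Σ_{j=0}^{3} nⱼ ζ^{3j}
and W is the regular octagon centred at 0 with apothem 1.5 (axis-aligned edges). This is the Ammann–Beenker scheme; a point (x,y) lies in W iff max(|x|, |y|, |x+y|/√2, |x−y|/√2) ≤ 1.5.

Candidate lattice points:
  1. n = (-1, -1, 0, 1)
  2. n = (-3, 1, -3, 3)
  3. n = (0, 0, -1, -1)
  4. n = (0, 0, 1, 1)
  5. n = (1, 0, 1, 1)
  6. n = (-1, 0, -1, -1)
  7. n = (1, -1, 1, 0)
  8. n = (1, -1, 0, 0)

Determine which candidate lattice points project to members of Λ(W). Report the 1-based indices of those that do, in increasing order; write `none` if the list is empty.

π⊥(n) = n₀ + n₁ζ³ + n₂ζ⁶ + n₃ζ⁹ where ζ = e^{iπ/4}.
candidate 1: n = (-1, -1, 0, 1) → π⊥ ≈ (+0.414214, +0.000000); max(|x|,|y|,|x±y|/√2) = 0.414214 ≤ 1.5 ⇒ ∈ W
candidate 2: n = (-3, 1, -3, 3) → π⊥ ≈ (-1.585786, +5.828427); max(|x|,|y|,|x±y|/√2) = 5.828427 > 1.5 ⇒ ∉ W
candidate 3: n = (0, 0, -1, -1) → π⊥ ≈ (-0.707107, +0.292893); max(|x|,|y|,|x±y|/√2) = 0.707107 ≤ 1.5 ⇒ ∈ W
candidate 4: n = (0, 0, 1, 1) → π⊥ ≈ (+0.707107, -0.292893); max(|x|,|y|,|x±y|/√2) = 0.707107 ≤ 1.5 ⇒ ∈ W
candidate 5: n = (1, 0, 1, 1) → π⊥ ≈ (+1.707107, -0.292893); max(|x|,|y|,|x±y|/√2) = 1.707107 > 1.5 ⇒ ∉ W
candidate 6: n = (-1, 0, -1, -1) → π⊥ ≈ (-1.707107, +0.292893); max(|x|,|y|,|x±y|/√2) = 1.707107 > 1.5 ⇒ ∉ W
candidate 7: n = (1, -1, 1, 0) → π⊥ ≈ (+1.707107, -1.707107); max(|x|,|y|,|x±y|/√2) = 2.414214 > 1.5 ⇒ ∉ W
candidate 8: n = (1, -1, 0, 0) → π⊥ ≈ (+1.707107, -0.707107); max(|x|,|y|,|x±y|/√2) = 1.707107 > 1.5 ⇒ ∉ W

1, 3, 4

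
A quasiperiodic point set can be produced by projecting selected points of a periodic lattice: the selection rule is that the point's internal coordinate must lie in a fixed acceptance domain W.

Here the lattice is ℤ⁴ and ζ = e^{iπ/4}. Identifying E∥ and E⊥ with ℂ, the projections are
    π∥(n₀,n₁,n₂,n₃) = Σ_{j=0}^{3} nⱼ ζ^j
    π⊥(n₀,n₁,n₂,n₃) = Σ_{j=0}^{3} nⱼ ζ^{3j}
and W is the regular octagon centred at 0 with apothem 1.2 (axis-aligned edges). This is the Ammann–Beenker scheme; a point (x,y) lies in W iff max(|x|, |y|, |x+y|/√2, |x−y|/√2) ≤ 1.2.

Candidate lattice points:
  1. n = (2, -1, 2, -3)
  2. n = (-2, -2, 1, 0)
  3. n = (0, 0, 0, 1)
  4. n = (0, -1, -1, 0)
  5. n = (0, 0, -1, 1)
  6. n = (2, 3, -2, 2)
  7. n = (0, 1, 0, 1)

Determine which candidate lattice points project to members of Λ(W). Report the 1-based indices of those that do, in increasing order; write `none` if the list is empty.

With ζ = e^{iπ/4} the internal vectors are ζ^0,ζ^3,ζ^6,ζ^9.
#1 (2, -1, 2, -3): internal (0.5858, -4.8284); octagon support 4.8284 vs apothem 1.2 → ∉ W
#2 (-2, -2, 1, 0): internal (-0.5858, -2.4142); octagon support 2.4142 vs apothem 1.2 → ∉ W
#3 (0, 0, 0, 1): internal (0.7071, 0.7071); octagon support 1.0000 vs apothem 1.2 → ∈ W
#4 (0, -1, -1, 0): internal (0.7071, 0.2929); octagon support 0.7071 vs apothem 1.2 → ∈ W
#5 (0, 0, -1, 1): internal (0.7071, 1.7071); octagon support 1.7071 vs apothem 1.2 → ∉ W
#6 (2, 3, -2, 2): internal (1.2929, 5.5355); octagon support 5.5355 vs apothem 1.2 → ∉ W
#7 (0, 1, 0, 1): internal (0.0000, 1.4142); octagon support 1.4142 vs apothem 1.2 → ∉ W

3, 4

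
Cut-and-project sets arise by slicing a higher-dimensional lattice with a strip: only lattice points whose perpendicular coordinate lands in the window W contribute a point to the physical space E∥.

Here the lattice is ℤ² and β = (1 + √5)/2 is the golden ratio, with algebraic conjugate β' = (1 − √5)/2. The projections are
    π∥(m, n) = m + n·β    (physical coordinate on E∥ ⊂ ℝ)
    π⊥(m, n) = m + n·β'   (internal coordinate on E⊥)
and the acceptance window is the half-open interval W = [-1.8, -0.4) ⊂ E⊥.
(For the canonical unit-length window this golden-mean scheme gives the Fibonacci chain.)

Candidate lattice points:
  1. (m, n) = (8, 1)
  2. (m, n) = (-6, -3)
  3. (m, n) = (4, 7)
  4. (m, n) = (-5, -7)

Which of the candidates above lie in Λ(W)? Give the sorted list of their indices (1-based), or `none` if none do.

4

β' = (1−√5)/2 ≈ -0.61803.
candidate 1: (m,n)=(8,1) → π∥ = 8+1·β ≈ 9.61803, π⊥ = 8+1·β' ≈ 7.38197 ∉ [-1.8, -0.4) ⇒ out
candidate 2: (m,n)=(-6,-3) → π∥ = -6-3·β ≈ -10.85410, π⊥ = -6-3·β' ≈ -4.14590 ∉ [-1.8, -0.4) ⇒ out
candidate 3: (m,n)=(4,7) → π∥ = 4+7·β ≈ 15.32624, π⊥ = 4+7·β' ≈ -0.32624 ∉ [-1.8, -0.4) ⇒ out
candidate 4: (m,n)=(-5,-7) → π∥ = -5-7·β ≈ -16.32624, π⊥ = -5-7·β' ≈ -0.67376 ∈ [-1.8, -0.4) ⇒ IN Λ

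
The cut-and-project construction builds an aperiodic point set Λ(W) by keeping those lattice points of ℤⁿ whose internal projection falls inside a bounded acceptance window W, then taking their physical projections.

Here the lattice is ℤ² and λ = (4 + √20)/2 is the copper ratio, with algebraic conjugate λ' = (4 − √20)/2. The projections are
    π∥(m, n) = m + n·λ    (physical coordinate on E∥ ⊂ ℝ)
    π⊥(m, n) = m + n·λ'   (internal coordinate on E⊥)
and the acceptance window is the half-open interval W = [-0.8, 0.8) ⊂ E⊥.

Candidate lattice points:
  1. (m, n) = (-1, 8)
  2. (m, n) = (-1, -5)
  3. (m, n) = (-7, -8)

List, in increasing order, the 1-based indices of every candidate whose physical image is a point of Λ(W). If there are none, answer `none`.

2

Compute λ' = (4−√20)/2 = -0.2361, so π⊥(m,n) = m -0.2361·n.
[1] lift (-1,8): star map gives -2.8885; window check -0.8 ≤ -2.8885 < 0.8 is false → out
[2] lift (-1,-5): star map gives 0.1803; window check -0.8 ≤ 0.1803 < 0.8 is true → IN Λ
[3] lift (-7,-8): star map gives -5.1115; window check -0.8 ≤ -5.1115 < 0.8 is false → out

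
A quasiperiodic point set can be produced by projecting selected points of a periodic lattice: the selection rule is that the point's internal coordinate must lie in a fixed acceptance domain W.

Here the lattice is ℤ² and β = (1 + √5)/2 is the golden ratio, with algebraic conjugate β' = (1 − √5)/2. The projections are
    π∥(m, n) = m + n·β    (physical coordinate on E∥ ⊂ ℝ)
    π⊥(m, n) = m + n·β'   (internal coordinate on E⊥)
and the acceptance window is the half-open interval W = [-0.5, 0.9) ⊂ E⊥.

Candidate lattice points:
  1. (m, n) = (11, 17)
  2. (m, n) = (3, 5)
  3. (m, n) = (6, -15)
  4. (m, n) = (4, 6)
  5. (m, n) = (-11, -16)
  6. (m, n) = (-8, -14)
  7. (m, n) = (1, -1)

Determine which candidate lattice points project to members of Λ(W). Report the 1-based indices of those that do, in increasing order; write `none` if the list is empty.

1, 2, 4, 6

Compute β' = (1−√5)/2 = -0.618034, so π⊥(m,n) = m -0.618034·n.
candidate 1: (m,n)=(11,17) → π∥ = 11+17·β ≈ 38.506578, π⊥ = 11+17·β' ≈ 0.493422 ∈ [-0.5, 0.9) ⇒ IN Λ
candidate 2: (m,n)=(3,5) → π∥ = 3+5·β ≈ 11.090170, π⊥ = 3+5·β' ≈ -0.090170 ∈ [-0.5, 0.9) ⇒ IN Λ
candidate 3: (m,n)=(6,-15) → π∥ = 6-15·β ≈ -18.270510, π⊥ = 6-15·β' ≈ 15.270510 ∉ [-0.5, 0.9) ⇒ out
candidate 4: (m,n)=(4,6) → π∥ = 4+6·β ≈ 13.708204, π⊥ = 4+6·β' ≈ 0.291796 ∈ [-0.5, 0.9) ⇒ IN Λ
candidate 5: (m,n)=(-11,-16) → π∥ = -11-16·β ≈ -36.888544, π⊥ = -11-16·β' ≈ -1.111456 ∉ [-0.5, 0.9) ⇒ out
candidate 6: (m,n)=(-8,-14) → π∥ = -8-14·β ≈ -30.652476, π⊥ = -8-14·β' ≈ 0.652476 ∈ [-0.5, 0.9) ⇒ IN Λ
candidate 7: (m,n)=(1,-1) → π∥ = 1-1·β ≈ -0.618034, π⊥ = 1-1·β' ≈ 1.618034 ∉ [-0.5, 0.9) ⇒ out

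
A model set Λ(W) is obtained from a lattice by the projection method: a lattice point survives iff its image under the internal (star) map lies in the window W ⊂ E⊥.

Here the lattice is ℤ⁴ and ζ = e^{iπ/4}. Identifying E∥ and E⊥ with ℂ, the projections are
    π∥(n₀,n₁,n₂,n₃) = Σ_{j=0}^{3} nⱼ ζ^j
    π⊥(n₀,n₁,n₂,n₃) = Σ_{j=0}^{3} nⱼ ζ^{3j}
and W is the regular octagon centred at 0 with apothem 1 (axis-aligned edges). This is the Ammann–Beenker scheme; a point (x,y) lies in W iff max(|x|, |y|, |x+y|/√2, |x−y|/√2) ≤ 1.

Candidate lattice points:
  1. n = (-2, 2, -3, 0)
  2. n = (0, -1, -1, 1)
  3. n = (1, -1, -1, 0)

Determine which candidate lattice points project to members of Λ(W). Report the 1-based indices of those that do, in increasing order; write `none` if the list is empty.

With ζ = e^{iπ/4} the internal vectors are ζ^0,ζ^3,ζ^6,ζ^9.
candidate 1: n = (-2, 2, -3, 0) → π⊥ ≈ (-3.414214, +4.414214); max(|x|,|y|,|x±y|/√2) = 5.535534 > 1 ⇒ ∉ W
candidate 2: n = (0, -1, -1, 1) → π⊥ ≈ (+1.414214, +1.000000); max(|x|,|y|,|x±y|/√2) = 1.707107 > 1 ⇒ ∉ W
candidate 3: n = (1, -1, -1, 0) → π⊥ ≈ (+1.707107, +0.292893); max(|x|,|y|,|x±y|/√2) = 1.707107 > 1 ⇒ ∉ W

none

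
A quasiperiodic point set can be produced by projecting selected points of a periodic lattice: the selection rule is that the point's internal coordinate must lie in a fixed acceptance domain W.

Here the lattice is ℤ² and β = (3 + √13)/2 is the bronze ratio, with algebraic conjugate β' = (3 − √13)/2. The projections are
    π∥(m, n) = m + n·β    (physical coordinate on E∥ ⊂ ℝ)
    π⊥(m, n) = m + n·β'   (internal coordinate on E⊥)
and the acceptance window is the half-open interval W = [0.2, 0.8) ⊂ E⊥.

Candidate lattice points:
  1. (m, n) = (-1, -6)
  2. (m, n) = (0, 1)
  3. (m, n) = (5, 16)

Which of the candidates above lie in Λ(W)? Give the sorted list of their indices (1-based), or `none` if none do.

none

Compute β' = (3−√13)/2 = -0.302776, so π⊥(m,n) = m -0.302776·n.
#1 (-1,-6): internal coord -1 + (-6)·β' = +0.816654; +0.816654 ∉ [0.2, 0.8) → out
#2 (0,1): internal coord 0 + (1)·β' = -0.302776; -0.302776 ∉ [0.2, 0.8) → out
#3 (5,16): internal coord 5 + (16)·β' = +0.155590; +0.155590 ∉ [0.2, 0.8) → out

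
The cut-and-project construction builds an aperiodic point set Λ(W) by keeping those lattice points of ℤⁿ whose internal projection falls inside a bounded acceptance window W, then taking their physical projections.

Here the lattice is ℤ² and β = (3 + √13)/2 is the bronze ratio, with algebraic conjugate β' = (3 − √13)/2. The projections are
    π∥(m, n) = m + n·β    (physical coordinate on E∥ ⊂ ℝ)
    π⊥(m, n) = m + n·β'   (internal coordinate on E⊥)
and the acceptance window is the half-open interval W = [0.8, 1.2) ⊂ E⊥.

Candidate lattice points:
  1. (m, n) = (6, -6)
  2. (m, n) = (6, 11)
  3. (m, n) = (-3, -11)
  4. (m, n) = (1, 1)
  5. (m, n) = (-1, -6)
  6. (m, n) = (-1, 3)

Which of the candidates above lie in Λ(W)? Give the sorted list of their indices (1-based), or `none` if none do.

Numerically β ≈ 3.302776 and β' = −1/β ≈ -0.302776.
[1] lift (6,-6): star map gives 7.816654; window check 0.8 ≤ 7.816654 < 1.2 is false → out
[2] lift (6,11): star map gives 2.669468; window check 0.8 ≤ 2.669468 < 1.2 is false → out
[3] lift (-3,-11): star map gives 0.330532; window check 0.8 ≤ 0.330532 < 1.2 is false → out
[4] lift (1,1): star map gives 0.697224; window check 0.8 ≤ 0.697224 < 1.2 is false → out
[5] lift (-1,-6): star map gives 0.816654; window check 0.8 ≤ 0.816654 < 1.2 is true → IN Λ
[6] lift (-1,3): star map gives -1.908327; window check 0.8 ≤ -1.908327 < 1.2 is false → out

5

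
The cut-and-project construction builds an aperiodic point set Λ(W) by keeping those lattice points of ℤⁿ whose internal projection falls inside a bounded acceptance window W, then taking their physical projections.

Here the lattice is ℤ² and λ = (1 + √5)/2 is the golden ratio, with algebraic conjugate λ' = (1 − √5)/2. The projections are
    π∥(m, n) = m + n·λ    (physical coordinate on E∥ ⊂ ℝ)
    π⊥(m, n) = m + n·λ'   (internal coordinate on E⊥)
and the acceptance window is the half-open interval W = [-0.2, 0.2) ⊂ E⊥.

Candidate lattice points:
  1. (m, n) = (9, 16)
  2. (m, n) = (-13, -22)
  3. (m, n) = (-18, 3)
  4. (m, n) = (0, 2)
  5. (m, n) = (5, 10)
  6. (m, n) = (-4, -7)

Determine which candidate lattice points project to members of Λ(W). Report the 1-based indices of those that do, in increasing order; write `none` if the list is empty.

Numerically λ ≈ 1.61803 and λ' = −1/λ ≈ -0.61803.
[1] lift (9,16): star map gives -0.88854; window check -0.2 ≤ -0.88854 < 0.2 is false → out
[2] lift (-13,-22): star map gives 0.59675; window check -0.2 ≤ 0.59675 < 0.2 is false → out
[3] lift (-18,3): star map gives -19.85410; window check -0.2 ≤ -19.85410 < 0.2 is false → out
[4] lift (0,2): star map gives -1.23607; window check -0.2 ≤ -1.23607 < 0.2 is false → out
[5] lift (5,10): star map gives -1.18034; window check -0.2 ≤ -1.18034 < 0.2 is false → out
[6] lift (-4,-7): star map gives 0.32624; window check -0.2 ≤ 0.32624 < 0.2 is false → out

none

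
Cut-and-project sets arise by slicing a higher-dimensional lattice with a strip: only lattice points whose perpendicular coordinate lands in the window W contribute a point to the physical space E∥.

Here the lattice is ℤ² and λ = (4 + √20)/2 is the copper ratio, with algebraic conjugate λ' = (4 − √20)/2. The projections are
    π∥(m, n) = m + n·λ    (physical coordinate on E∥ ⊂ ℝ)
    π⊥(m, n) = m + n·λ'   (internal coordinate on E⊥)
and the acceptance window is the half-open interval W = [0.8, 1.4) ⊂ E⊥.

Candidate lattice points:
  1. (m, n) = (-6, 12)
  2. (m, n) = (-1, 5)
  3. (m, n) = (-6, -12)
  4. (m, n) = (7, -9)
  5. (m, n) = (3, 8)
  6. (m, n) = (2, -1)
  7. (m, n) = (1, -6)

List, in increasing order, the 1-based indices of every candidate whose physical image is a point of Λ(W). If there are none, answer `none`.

5

Compute λ' = (4−√20)/2 = -0.2361, so π⊥(m,n) = m -0.2361·n.
[1] lift (-6,12): star map gives -8.8328; window check 0.8 ≤ -8.8328 < 1.4 is false → out
[2] lift (-1,5): star map gives -2.1803; window check 0.8 ≤ -2.1803 < 1.4 is false → out
[3] lift (-6,-12): star map gives -3.1672; window check 0.8 ≤ -3.1672 < 1.4 is false → out
[4] lift (7,-9): star map gives 9.1246; window check 0.8 ≤ 9.1246 < 1.4 is false → out
[5] lift (3,8): star map gives 1.1115; window check 0.8 ≤ 1.1115 < 1.4 is true → IN Λ
[6] lift (2,-1): star map gives 2.2361; window check 0.8 ≤ 2.2361 < 1.4 is false → out
[7] lift (1,-6): star map gives 2.4164; window check 0.8 ≤ 2.4164 < 1.4 is false → out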